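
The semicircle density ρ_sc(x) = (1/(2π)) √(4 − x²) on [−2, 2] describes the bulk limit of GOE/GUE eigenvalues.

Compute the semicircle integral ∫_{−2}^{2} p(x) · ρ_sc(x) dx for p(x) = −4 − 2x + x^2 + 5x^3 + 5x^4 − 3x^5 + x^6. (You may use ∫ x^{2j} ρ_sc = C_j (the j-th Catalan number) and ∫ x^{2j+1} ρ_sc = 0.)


Write p(x) = Σ a_i x^i, split into monomials and integrate each against ρ_sc separately.
Using ∫ x^{2j} ρ_sc = C_j = (1/(j+1)) C(2j, j) (Catalan numbers) and ∫ x^{2j+1} ρ_sc = 0 (odd monomials vanish by symmetry):
  i = 0 (even): a_0 · C_{0} = -4 · 1 = -4
  i = 1 (odd): ∫ x^1 ρ_sc = 0 (vanishes)
  i = 2 (even): a_2 · C_{1} = 1 · 1 = 1
  i = 3 (odd): ∫ x^3 ρ_sc = 0 (vanishes)
  i = 4 (even): a_4 · C_{2} = 5 · 2 = 10
  i = 5 (odd): ∫ x^5 ρ_sc = 0 (vanishes)
  i = 6 (even): a_6 · C_{3} = 1 · 5 = 5

Summing the contributions: ∫_{−2}^{2} p(x) ρ_sc(x) dx = (-4) + 1 + 10 + 5 = 12.


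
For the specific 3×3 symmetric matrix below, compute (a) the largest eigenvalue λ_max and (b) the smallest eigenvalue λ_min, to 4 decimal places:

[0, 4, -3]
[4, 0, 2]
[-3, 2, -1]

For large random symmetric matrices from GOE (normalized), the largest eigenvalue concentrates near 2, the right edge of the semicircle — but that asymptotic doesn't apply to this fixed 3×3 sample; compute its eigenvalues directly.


Since M is real symmetric, all three eigenvalues are real; they are the roots of det(λI − M) = λ³ − (tr M) λ² + s λ − det M, where s is the sum of the principal 2×2 minors.
tr M = 0 + 0 + (-1) = -1.
s = (0·0 − 4²) + (0·(-1) − (-3)²) + (0·(-1) − 2²) = -16 + (-9) + (-4) = -29.
det M (expand along row 1) = 0·(-4) − 4·2 + (-3)·8 = -32.
Characteristic polynomial: λ³ + λ² − 29λ + 32 = 0.
Substitute λ = y + (tr M)/3 = y − 0.333333 to remove the quadratic term: y³ + p·y + q = 0 with p = s − (tr M)²/3 = -29.333333 and q = −2(tr M)³/27 + (tr M)·s/3 − det M = 41.740741.
Three real roots ⇒ use the trigonometric (Viète) form: r = 2√(−p/3) = 6.253888, φ = arccos(3q/(p·r)) = arccos(-0.682606) = 2.322119 rad.
y_k = r·cos(φ/3 − 2πk/3) for k = 0, 1, 2 gives y = 4.472110, 1.549907, -6.022017.
λ_k = y_k − 0.333333 gives λ = 4.1388, 1.2166, -6.3554 (check: the sum is -1.0000 = tr M).

Hence λ_max = 4.1388 and λ_min = -6.3554.


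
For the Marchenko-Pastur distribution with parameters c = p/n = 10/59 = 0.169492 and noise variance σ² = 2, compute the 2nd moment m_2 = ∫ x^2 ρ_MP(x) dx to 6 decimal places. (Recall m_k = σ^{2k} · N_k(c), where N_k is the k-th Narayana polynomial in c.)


E[X²] = σ⁴ (1 + c) (second MP moment). With σ² = 2 (so σ⁴ = 4) and c = 10/59 = 0.169492: E[X²] = 4 · (1 + 0.169492) = 4 · 1.169492.

So E[X^2] = 4.677966.


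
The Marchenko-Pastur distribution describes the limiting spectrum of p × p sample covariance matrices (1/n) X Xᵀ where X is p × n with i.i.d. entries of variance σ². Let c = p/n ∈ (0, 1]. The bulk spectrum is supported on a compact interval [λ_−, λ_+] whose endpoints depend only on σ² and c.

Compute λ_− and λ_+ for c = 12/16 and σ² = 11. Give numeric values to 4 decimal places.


c = 12/16 = 0.750000; √c = 0.866025.
λ_− = σ² (1 − √c)² = 11 · (1 − 0.866025)² = 11 · (0.133975)² = 0.197441.
λ_+ = σ² (1 + √c)² = 11 · (1 + 0.866025)² = 11 · (1.866025)² = 38.302559.

Rounded to 4 decimal places: λ_− ≈ 0.1974, λ_+ ≈ 38.3026.


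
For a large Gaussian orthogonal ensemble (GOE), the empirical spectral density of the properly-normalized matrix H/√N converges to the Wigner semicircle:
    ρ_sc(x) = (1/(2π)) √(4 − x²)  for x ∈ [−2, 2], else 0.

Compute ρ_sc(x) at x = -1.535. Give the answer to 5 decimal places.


ρ_sc(x) = (1/(2π)) √(4 − x²). With x = -1.535:
  4 − x² = 4 − (-1.535)² = 4 − 2.356225 = 1.643775.
  √(4 − x²) = 1.282098.
  1/(2π) = 0.159155.
  ρ_sc(-1.535) = 0.159155 · 1.282098 = 0.204052.

Rounded to 5 decimal places: ρ_sc(-1.535) ≈ 0.20405.


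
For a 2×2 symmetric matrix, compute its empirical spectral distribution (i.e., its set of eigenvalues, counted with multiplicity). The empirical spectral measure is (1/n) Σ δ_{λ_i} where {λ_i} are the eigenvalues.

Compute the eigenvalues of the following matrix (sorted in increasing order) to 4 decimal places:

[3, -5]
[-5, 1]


Since M is real symmetric, both eigenvalues are real; they are the roots of det(λI − M) = λ² − (tr M) λ + det M.
tr M = 3 + 1 = 4.
det M = 3·1 − (-5)² = 3 − 25 = -22.
Characteristic polynomial: λ² − 4λ − 22 = 0.
Discriminant Δ = (tr M)² − 4·det M = 16 − (-88) = 104; √Δ = 10.198039.
λ = (tr M ± √Δ)/2 = (4 ± 10.198039)/2, giving (tr M − √Δ)/2 = -3.0990 and (tr M + √Δ)/2 = 7.0990.

Eigenvalues sorted in increasing order: [-3.0990, 7.0990].


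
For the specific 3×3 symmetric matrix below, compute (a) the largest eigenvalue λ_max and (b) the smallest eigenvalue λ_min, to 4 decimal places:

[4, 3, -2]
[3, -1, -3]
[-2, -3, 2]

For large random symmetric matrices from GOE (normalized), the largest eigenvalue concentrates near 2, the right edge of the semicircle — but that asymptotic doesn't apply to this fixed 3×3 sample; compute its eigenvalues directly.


Since M is real symmetric, all three eigenvalues are real; they are the roots of det(λI − M) = λ³ − (tr M) λ² + s λ − det M, where s is the sum of the principal 2×2 minors.
tr M = 4 + (-1) + 2 = 5.
s = (4·(-1) − 3²) + (4·2 − (-2)²) + ((-1)·2 − (-3)²) = -13 + 4 + (-11) = -20.
det M (expand along row 1) = 4·(-11) − 3·0 + (-2)·(-11) = -22.
Characteristic polynomial: λ³ − 5λ² − 20λ + 22 = 0.
Substitute λ = y + (tr M)/3 = y + 1.666667 to remove the quadratic term: y³ + p·y + q = 0 with p = s − (tr M)²/3 = -28.333333 and q = −2(tr M)³/27 + (tr M)·s/3 − det M = -20.592593.
Three real roots ⇒ use the trigonometric (Viète) form: r = 2√(−p/3) = 6.146363, φ = arccos(3q/(p·r)) = arccos(0.354745) = 1.208155 rad.
y_k = r·cos(φ/3 − 2πk/3) for k = 0, 1, 2 gives y = 5.654648, -0.741167, -4.913481.
λ_k = y_k + 1.666667 gives λ = 7.3213, 0.9255, -3.2468 (check: the sum is 5.0000 = tr M).

Hence λ_max = 7.3213 and λ_min = -3.2468.


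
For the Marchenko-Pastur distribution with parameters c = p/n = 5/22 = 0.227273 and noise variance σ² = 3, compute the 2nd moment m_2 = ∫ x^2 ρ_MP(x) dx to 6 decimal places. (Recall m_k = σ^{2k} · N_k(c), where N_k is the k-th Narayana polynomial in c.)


E[X²] = σ⁴ (1 + c) (second MP moment). With σ² = 3 (so σ⁴ = 9) and c = 5/22 = 0.227273: E[X²] = 9 · (1 + 0.227273) = 9 · 1.227273.

So E[X^2] = 11.045455.


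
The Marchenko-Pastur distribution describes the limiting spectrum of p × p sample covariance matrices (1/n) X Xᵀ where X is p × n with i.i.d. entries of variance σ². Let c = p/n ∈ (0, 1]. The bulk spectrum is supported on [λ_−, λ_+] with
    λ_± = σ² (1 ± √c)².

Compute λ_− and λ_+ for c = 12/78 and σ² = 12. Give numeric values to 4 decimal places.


c = 12/78 = 0.153846; √c = 0.392232.
λ_− = σ² (1 − √c)² = 12 · (1 − 0.392232)² = 12 · (0.607768)² = 4.432579.
λ_+ = σ² (1 + √c)² = 12 · (1 + 0.392232)² = 12 · (1.392232)² = 23.259728.

Rounded to 4 decimal places: λ_− ≈ 4.4326, λ_+ ≈ 23.2597.


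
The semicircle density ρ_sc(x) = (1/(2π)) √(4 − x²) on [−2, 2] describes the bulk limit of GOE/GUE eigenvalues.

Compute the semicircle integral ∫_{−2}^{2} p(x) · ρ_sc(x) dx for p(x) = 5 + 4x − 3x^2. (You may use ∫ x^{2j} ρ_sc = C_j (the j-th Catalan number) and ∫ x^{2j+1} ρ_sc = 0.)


Write p(x) = Σ a_i x^i, split into monomials and integrate each against ρ_sc separately.
Using ∫ x^{2j} ρ_sc = C_j = (1/(j+1)) C(2j, j) (Catalan numbers) and ∫ x^{2j+1} ρ_sc = 0 (odd monomials vanish by symmetry):
  i = 0 (even): a_0 · C_{0} = 5 · 1 = 5
  i = 1 (odd): ∫ x^1 ρ_sc = 0 (vanishes)
  i = 2 (even): a_2 · C_{1} = -3 · 1 = -3

Summing the contributions: ∫_{−2}^{2} p(x) ρ_sc(x) dx = 5 + (-3) = 2.


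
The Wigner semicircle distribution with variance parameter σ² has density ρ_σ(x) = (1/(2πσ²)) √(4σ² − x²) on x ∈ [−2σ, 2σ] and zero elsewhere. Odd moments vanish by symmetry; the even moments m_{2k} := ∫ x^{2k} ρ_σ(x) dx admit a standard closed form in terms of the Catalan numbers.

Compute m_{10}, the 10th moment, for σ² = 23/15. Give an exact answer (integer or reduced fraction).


By the scaled semicircle moment identity, m_{2k} = σ^{2k} · C_k with k = 5.
C_5 = (1/(k+1)) · C(2k, k) = (1/6) · C(10, 5) = (1/6) · 252 = 42.
σ^{2k} = (σ²)^k = (23/15)^5 = 6436343/759375.

Therefore m_{10} = σ^{10} · C_5 = (6436343/759375) · 42 = 90108802/253125.


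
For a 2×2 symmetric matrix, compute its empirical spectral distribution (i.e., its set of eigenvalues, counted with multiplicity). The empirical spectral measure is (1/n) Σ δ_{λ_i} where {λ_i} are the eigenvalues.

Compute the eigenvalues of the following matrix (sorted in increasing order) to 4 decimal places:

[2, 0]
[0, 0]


Since M is real symmetric, both eigenvalues are real; they are the roots of det(λI − M) = λ² − (tr M) λ + det M.
tr M = 2 + 0 = 2.
det M = 2·0 − 0² = 0 − 0 = 0.
Characteristic polynomial: λ² − 2λ = 0.
Discriminant Δ = (tr M)² − 4·det M = 4 − 0 = 4; √Δ = 2.000000.
λ = (tr M ± √Δ)/2 = (2 ± 2.000000)/2, giving (tr M − √Δ)/2 = 0.0000 and (tr M + √Δ)/2 = 2.0000.

Eigenvalues sorted in increasing order: [0.0000, 2.0000].


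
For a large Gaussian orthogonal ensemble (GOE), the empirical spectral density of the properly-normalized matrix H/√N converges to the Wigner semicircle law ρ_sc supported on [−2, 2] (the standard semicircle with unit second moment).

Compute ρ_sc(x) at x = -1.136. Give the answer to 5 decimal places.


ρ_sc(x) = (1/(2π)) √(4 − x²). With x = -1.136:
  4 − x² = 4 − (-1.136)² = 4 − 1.290496 = 2.709504.
  √(4 − x²) = 1.646057.
  1/(2π) = 0.159155.
  ρ_sc(-1.136) = 0.159155 · 1.646057 = 0.261978.

Rounded to 5 decimal places: ρ_sc(-1.136) ≈ 0.26198.


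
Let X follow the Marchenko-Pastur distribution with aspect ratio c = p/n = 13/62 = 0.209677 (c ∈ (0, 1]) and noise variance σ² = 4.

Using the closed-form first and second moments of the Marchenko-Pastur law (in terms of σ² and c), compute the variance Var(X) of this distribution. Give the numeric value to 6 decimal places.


Recall the MP moments m_1 = E[X] = σ² and m_2 = E[X²] = σ⁴ (1 + c).
m_1 = E[X] = σ² = 4, so m_1² = 16.
m_2 = E[X²] = σ⁴ (1 + c) = 16 · (1 + 0.209677) = 16 · 1.209677 = 19.354839.
(Note m_2 − m_1² simplifies to c · σ⁴ = 0.209677 · 16.)

Var(X) = m_2 − m_1² = 19.354839 − 16 = 3.354839.


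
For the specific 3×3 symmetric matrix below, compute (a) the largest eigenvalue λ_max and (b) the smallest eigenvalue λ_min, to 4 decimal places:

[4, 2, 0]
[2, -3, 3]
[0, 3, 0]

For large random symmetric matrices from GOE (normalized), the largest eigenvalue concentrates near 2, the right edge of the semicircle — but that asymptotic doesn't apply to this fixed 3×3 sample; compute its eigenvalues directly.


Since M is real symmetric, all three eigenvalues are real; they are the roots of det(λI − M) = λ³ − (tr M) λ² + s λ − det M, where s is the sum of the principal 2×2 minors.
tr M = 4 + (-3) + 0 = 1.
s = (4·(-3) − 2²) + (4·0 − 0²) + ((-3)·0 − 3²) = -16 + 0 + (-9) = -25.
det M (expand along row 1) = 4·(-9) − 2·0 + 0·6 = -36.
Characteristic polynomial: λ³ − λ² − 25λ + 36 = 0.
Substitute λ = y + (tr M)/3 = y + 0.333333 to remove the quadratic term: y³ + p·y + q = 0 with p = s − (tr M)²/3 = -25.333333 and q = −2(tr M)³/27 + (tr M)·s/3 − det M = 27.592593.
Three real roots ⇒ use the trigonometric (Viète) form: r = 2√(−p/3) = 5.811865, φ = arccos(3q/(p·r)) = arccos(-0.562219) = 2.167863 rad.
y_k = r·cos(φ/3 − 2πk/3) for k = 0, 1, 2 gives y = 4.359334, 1.149070, -5.508404.
λ_k = y_k + 0.333333 gives λ = 4.6927, 1.4824, -5.1751 (check: the sum is 1.0000 = tr M).

Hence λ_max = 4.6927 and λ_min = -5.1751.


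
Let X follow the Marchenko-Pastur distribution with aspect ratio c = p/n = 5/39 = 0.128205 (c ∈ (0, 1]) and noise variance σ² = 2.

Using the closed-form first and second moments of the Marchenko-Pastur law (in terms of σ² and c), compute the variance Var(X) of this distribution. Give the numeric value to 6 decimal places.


Recall the MP moments m_1 = E[X] = σ² and m_2 = E[X²] = σ⁴ (1 + c).
m_1 = E[X] = σ² = 2, so m_1² = 4.
m_2 = E[X²] = σ⁴ (1 + c) = 4 · (1 + 0.128205) = 4 · 1.128205 = 4.512821.
(Note m_2 − m_1² simplifies to c · σ⁴ = 0.128205 · 4.)

Var(X) = m_2 − m_1² = 4.512821 − 4 = 0.512821.


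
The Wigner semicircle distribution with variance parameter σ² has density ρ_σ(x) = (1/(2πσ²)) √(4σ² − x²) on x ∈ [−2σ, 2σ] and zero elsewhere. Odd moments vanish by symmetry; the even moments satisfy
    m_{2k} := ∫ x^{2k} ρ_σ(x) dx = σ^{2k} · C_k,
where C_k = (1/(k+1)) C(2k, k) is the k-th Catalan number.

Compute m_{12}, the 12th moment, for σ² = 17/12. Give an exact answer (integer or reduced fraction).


By the scaled semicircle moment identity, m_{2k} = σ^{2k} · C_k with k = 6.
C_6 = (1/(k+1)) · C(2k, k) = (1/7) · C(12, 6) = (1/7) · 924 = 132.
σ^{2k} = (σ²)^k = (17/12)^6 = 24137569/2985984.

Therefore m_{12} = σ^{12} · C_6 = (24137569/2985984) · 132 = 265513259/248832.


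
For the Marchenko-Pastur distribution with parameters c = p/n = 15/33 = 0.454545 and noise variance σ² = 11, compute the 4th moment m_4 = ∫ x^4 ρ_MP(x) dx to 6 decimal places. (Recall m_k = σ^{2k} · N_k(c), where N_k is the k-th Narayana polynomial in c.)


E[X⁴] = σ⁸ (1 + 6c + 6c² + c³) (fourth MP moment). With σ² = 11 (so σ⁸ = 14641) and c = 15/33 = 0.454545: E[X⁴] = 14641 · (1 + 6·0.454545 + 6·(0.454545)² + (0.454545)³) = 14641 · 5.060856.

So E[X^4] = 74096.000000.


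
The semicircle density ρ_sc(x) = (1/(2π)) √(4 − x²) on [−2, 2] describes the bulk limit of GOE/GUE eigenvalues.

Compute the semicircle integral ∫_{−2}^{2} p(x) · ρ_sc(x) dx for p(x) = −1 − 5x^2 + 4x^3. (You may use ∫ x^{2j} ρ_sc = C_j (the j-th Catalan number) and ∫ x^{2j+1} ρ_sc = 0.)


Write p(x) = Σ a_i x^i, split into monomials and integrate each against ρ_sc separately.
Using ∫ x^{2j} ρ_sc = C_j = (1/(j+1)) C(2j, j) (Catalan numbers) and ∫ x^{2j+1} ρ_sc = 0 (odd monomials vanish by symmetry):
  i = 0 (even): a_0 · C_{0} = -1 · 1 = -1
  i = 2 (even): a_2 · C_{1} = -5 · 1 = -5
  i = 3 (odd): ∫ x^3 ρ_sc = 0 (vanishes)

Summing the contributions: ∫_{−2}^{2} p(x) ρ_sc(x) dx = (-1) + (-5) = -6.


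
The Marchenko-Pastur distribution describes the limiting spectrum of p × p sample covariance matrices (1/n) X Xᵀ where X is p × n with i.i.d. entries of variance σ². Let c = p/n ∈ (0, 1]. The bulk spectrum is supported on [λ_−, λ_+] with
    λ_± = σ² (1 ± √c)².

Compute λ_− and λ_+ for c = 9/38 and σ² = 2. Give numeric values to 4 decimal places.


c = 9/38 = 0.236842; √c = 0.486664.
λ_− = σ² (1 − √c)² = 2 · (1 − 0.486664)² = 2 · (0.513336)² = 0.527027.
λ_+ = σ² (1 + √c)² = 2 · (1 + 0.486664)² = 2 · (1.486664)² = 4.420341.

Rounded to 4 decimal places: λ_− ≈ 0.5270, λ_+ ≈ 4.4203.


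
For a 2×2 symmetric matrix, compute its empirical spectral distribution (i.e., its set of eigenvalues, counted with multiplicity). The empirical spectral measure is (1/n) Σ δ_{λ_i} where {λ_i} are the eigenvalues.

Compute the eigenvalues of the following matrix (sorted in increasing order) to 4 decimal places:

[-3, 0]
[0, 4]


Since M is real symmetric, both eigenvalues are real; they are the roots of det(λI − M) = λ² − (tr M) λ + det M.
tr M = -3 + 4 = 1.
det M = (-3)·4 − 0² = -12 − 0 = -12.
Characteristic polynomial: λ² − λ − 12 = 0.
Discriminant Δ = (tr M)² − 4·det M = 1 − (-48) = 49; √Δ = 7.000000.
λ = (tr M ± √Δ)/2 = (1 ± 7.000000)/2, giving (tr M − √Δ)/2 = -3.0000 and (tr M + √Δ)/2 = 4.0000.

Eigenvalues sorted in increasing order: [-3.0000, 4.0000].


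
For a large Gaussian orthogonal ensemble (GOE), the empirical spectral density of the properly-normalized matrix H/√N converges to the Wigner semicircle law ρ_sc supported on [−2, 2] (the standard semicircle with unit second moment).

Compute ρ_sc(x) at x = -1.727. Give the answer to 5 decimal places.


ρ_sc(x) = (1/(2π)) √(4 − x²). With x = -1.727:
  4 − x² = 4 − (-1.727)² = 4 − 2.982529 = 1.017471.
  √(4 − x²) = 1.008698.
  1/(2π) = 0.159155.
  ρ_sc(-1.727) = 0.159155 · 1.008698 = 0.160539.

Rounded to 5 decimal places: ρ_sc(-1.727) ≈ 0.16054.


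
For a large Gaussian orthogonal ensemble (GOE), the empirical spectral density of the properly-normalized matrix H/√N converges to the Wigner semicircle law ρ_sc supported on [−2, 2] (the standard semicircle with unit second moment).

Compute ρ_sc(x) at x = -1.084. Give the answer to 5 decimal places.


ρ_sc(x) = (1/(2π)) √(4 − x²). With x = -1.084:
  4 − x² = 4 − (-1.084)² = 4 − 1.175056 = 2.824944.
  √(4 − x²) = 1.680757.
  1/(2π) = 0.159155.
  ρ_sc(-1.084) = 0.159155 · 1.680757 = 0.267501.

Rounded to 5 decimal places: ρ_sc(-1.084) ≈ 0.26750.


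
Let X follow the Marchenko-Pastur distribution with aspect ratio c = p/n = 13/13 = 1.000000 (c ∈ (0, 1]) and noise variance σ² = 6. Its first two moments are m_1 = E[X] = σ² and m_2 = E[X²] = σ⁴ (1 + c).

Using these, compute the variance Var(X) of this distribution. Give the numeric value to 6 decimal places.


m_1 = E[X] = σ² = 6, so m_1² = 36.
m_2 = E[X²] = σ⁴ (1 + c) = 36 · (1 + 1.000000) = 36 · 2.000000 = 72.000000.
(Note m_2 − m_1² simplifies to c · σ⁴ = 1.000000 · 36.)

Var(X) = m_2 − m_1² = 72.000000 − 36 = 36.000000.


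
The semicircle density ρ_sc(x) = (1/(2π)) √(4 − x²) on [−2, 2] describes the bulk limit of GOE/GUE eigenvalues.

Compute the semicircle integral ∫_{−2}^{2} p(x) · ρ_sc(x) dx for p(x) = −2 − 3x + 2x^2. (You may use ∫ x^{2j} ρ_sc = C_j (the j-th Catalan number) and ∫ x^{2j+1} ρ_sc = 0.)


Write p(x) = Σ a_i x^i, split into monomials and integrate each against ρ_sc separately.
Using ∫ x^{2j} ρ_sc = C_j = (1/(j+1)) C(2j, j) (Catalan numbers) and ∫ x^{2j+1} ρ_sc = 0 (odd monomials vanish by symmetry):
  i = 0 (even): a_0 · C_{0} = -2 · 1 = -2
  i = 1 (odd): ∫ x^1 ρ_sc = 0 (vanishes)
  i = 2 (even): a_2 · C_{1} = 2 · 1 = 2

Summing the contributions: ∫_{−2}^{2} p(x) ρ_sc(x) dx = (-2) + 2 = 0.


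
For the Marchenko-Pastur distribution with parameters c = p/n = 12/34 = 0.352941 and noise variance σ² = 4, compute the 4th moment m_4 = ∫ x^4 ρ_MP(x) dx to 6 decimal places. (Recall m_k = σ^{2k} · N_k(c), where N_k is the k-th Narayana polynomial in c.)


E[X⁴] = σ⁸ (1 + 6c + 6c² + c³) (fourth MP moment). With σ² = 4 (so σ⁸ = 256) and c = 12/34 = 0.352941: E[X⁴] = 256 · (1 + 6·0.352941 + 6·(0.352941)² + (0.352941)³) = 256 · 3.909017.

So E[X^4] = 1000.708325.


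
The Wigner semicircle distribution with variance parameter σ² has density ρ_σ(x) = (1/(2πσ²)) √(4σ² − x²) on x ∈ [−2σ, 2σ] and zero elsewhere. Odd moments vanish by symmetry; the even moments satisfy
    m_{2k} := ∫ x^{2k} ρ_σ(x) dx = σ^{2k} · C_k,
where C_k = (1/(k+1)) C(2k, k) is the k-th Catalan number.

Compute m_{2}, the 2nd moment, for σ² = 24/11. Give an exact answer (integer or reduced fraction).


By the scaled semicircle moment identity, m_{2k} = σ^{2k} · C_k with k = 1.
C_1 = (1/(k+1)) · C(2k, k) = (1/2) · C(2, 1) = (1/2) · 2 = 1.
σ^{2k} = (σ²)^k = (24/11)^1 = 24/11.

Therefore m_{2} = σ^{2} · C_1 = (24/11) · 1 = 24/11.


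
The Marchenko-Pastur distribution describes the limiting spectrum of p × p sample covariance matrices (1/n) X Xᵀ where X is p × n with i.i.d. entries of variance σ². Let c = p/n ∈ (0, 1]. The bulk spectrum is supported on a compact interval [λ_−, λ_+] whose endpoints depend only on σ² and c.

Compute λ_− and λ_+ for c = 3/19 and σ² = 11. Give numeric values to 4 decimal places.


c = 3/19 = 0.157895; √c = 0.397360.
λ_− = σ² (1 − √c)² = 11 · (1 − 0.397360)² = 11 · (0.602640)² = 3.994929.
λ_+ = σ² (1 + √c)² = 11 · (1 + 0.397360)² = 11 · (1.397360)² = 21.478756.

Rounded to 4 decimal places: λ_− ≈ 3.9949, λ_+ ≈ 21.4788.


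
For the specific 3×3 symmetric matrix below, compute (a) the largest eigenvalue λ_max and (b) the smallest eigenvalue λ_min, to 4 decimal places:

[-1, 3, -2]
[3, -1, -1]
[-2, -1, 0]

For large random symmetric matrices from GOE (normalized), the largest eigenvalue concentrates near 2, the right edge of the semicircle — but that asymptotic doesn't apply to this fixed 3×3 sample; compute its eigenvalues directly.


Since M is real symmetric, all three eigenvalues are real; they are the roots of det(λI − M) = λ³ − (tr M) λ² + s λ − det M, where s is the sum of the principal 2×2 minors.
tr M = -1 + (-1) + 0 = -2.
s = ((-1)·(-1) − 3²) + ((-1)·0 − (-2)²) + ((-1)·0 − (-1)²) = -8 + (-4) + (-1) = -13.
det M (expand along row 1) = (-1)·(-1) − 3·(-2) + (-2)·(-5) = 17.
Characteristic polynomial: λ³ + 2λ² − 13λ − 17 = 0.
Substitute λ = y + (tr M)/3 = y − 0.666667 to remove the quadratic term: y³ + p·y + q = 0 with p = s − (tr M)²/3 = -14.333333 and q = −2(tr M)³/27 + (tr M)·s/3 − det M = -7.740741.
Three real roots ⇒ use the trigonometric (Viète) form: r = 2√(−p/3) = 4.371626, φ = arccos(3q/(p·r)) = arccos(0.370607) = 1.191134 rad.
y_k = r·cos(φ/3 − 2πk/3) for k = 0, 1, 2 gives y = 4.031548, -0.551772, -3.479776.
λ_k = y_k − 0.666667 gives λ = 3.3649, -1.2184, -4.1464 (check: the sum is -2.0000 = tr M).

Hence λ_max = 3.3649 and λ_min = -4.1464.


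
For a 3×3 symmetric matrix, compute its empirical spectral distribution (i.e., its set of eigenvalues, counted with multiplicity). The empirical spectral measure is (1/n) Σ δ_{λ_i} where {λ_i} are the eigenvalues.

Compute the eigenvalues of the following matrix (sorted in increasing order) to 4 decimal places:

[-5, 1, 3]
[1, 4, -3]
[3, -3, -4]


Since M is real symmetric, all three eigenvalues are real; they are the roots of det(λI − M) = λ³ − (tr M) λ² + s λ − det M, where s is the sum of the principal 2×2 minors.
tr M = -5 + 4 + (-4) = -5.
s = ((-5)·4 − 1²) + ((-5)·(-4) − 3²) + (4·(-4) − (-3)²) = -21 + 11 + (-25) = -35.
det M (expand along row 1) = (-5)·(-25) − 1·5 + 3·(-15) = 75.
Characteristic polynomial: λ³ + 5λ² − 35λ − 75 = 0.
Substitute λ = y + (tr M)/3 = y − 1.666667 to remove the quadratic term: y³ + p·y + q = 0 with p = s − (tr M)²/3 = -43.333333 and q = −2(tr M)³/27 + (tr M)·s/3 − det M = -7.407407.
Three real roots ⇒ use the trigonometric (Viète) form: r = 2√(−p/3) = 7.601170, φ = arccos(3q/(p·r)) = arccos(0.067466) = 1.503279 rad.
y_k = r·cos(φ/3 − 2πk/3) for k = 0, 1, 2 gives y = 6.666667, -0.171056, -6.495611.
λ_k = y_k − 1.666667 gives λ = 5.0000, -1.8377, -8.1623 (check: the sum is -5.0000 = tr M).

Eigenvalues sorted in increasing order: [-8.1623, -1.8377, 5.0000].


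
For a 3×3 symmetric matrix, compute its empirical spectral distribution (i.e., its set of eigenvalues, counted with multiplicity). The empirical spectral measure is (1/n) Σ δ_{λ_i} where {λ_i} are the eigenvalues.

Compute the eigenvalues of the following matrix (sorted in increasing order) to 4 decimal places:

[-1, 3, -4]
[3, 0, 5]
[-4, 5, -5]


Since M is real symmetric, all three eigenvalues are real; they are the roots of det(λI − M) = λ³ − (tr M) λ² + s λ − det M, where s is the sum of the principal 2×2 minors.
tr M = -1 + 0 + (-5) = -6.
s = ((-1)·0 − 3²) + ((-1)·(-5) − (-4)²) + (0·(-5) − 5²) = -9 + (-11) + (-25) = -45.
det M (expand along row 1) = (-1)·(-25) − 3·5 + (-4)·15 = -50.
Characteristic polynomial: λ³ + 6λ² − 45λ + 50 = 0.
Substitute λ = y + (tr M)/3 = y − 2.000000 to remove the quadratic term: y³ + p·y + q = 0 with p = s − (tr M)²/3 = -57.000000 and q = −2(tr M)³/27 + (tr M)·s/3 − det M = 156.000000.
Three real roots ⇒ use the trigonometric (Viète) form: r = 2√(−p/3) = 8.717798, φ = arccos(3q/(p·r)) = arccos(-0.941812) = 2.798777 rad.
y_k = r·cos(φ/3 − 2πk/3) for k = 0, 1, 2 gives y = 5.191328, 3.469613, -8.660941.
λ_k = y_k − 2.000000 gives λ = 3.1913, 1.4696, -10.6609 (check: the sum is -6.0000 = tr M).

Eigenvalues sorted in increasing order: [-10.6609, 1.4696, 3.1913].


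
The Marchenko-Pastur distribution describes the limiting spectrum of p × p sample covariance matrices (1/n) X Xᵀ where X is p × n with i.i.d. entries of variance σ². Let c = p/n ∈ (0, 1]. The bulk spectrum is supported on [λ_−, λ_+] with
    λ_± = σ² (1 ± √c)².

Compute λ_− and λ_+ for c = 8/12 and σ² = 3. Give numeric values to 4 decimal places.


c = 8/12 = 0.666667; √c = 0.816497.
λ_− = σ² (1 − √c)² = 3 · (1 − 0.816497)² = 3 · (0.183503)² = 0.101021.
λ_+ = σ² (1 + √c)² = 3 · (1 + 0.816497)² = 3 · (1.816497)² = 9.898979.

Rounded to 4 decimal places: λ_− ≈ 0.1010, λ_+ ≈ 9.8990.


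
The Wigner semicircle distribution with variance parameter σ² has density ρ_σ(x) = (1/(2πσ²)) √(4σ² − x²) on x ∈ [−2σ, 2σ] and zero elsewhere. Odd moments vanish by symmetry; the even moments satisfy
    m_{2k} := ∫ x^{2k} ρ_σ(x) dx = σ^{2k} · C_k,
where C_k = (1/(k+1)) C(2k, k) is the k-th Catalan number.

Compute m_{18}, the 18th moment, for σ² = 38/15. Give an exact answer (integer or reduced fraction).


By the scaled semicircle moment identity, m_{2k} = σ^{2k} · C_k with k = 9.
C_9 = (1/(k+1)) · C(2k, k) = (1/10) · C(18, 9) = (1/10) · 48620 = 4862.
σ^{2k} = (σ²)^k = (38/15)^9 = 165216101262848/38443359375.

Therefore m_{18} = σ^{18} · C_9 = (165216101262848/38443359375) · 4862 = 803280684339966976/38443359375.


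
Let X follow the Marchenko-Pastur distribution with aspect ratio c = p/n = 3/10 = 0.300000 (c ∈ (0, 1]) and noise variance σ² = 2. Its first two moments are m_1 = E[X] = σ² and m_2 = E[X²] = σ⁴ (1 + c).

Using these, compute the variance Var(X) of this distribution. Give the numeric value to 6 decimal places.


m_1 = E[X] = σ² = 2, so m_1² = 4.
m_2 = E[X²] = σ⁴ (1 + c) = 4 · (1 + 0.300000) = 4 · 1.300000 = 5.200000.
(Note m_2 − m_1² simplifies to c · σ⁴ = 0.300000 · 4.)

Var(X) = m_2 − m_1² = 5.200000 − 4 = 1.200000.


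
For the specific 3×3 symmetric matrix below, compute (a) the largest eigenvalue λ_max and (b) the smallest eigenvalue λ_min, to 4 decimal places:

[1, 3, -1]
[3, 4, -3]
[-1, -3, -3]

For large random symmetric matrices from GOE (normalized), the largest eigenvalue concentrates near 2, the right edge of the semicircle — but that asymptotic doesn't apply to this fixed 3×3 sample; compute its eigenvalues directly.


Since M is real symmetric, all three eigenvalues are real; they are the roots of det(λI − M) = λ³ − (tr M) λ² + s λ − det M, where s is the sum of the principal 2×2 minors.
tr M = 1 + 4 + (-3) = 2.
s = (1·4 − 3²) + (1·(-3) − (-1)²) + (4·(-3) − (-3)²) = -5 + (-4) + (-21) = -30.
det M (expand along row 1) = 1·(-21) − 3·(-12) + (-1)·(-5) = 20.
Characteristic polynomial: λ³ − 2λ² − 30λ − 20 = 0.
Substitute λ = y + (tr M)/3 = y + 0.666667 to remove the quadratic term: y³ + p·y + q = 0 with p = s − (tr M)²/3 = -31.333333 and q = −2(tr M)³/27 + (tr M)·s/3 − det M = -40.592593.
Three real roots ⇒ use the trigonometric (Viète) form: r = 2√(−p/3) = 6.463573, φ = arccos(3q/(p·r)) = arccos(0.601297) = 0.925673 rad.
y_k = r·cos(φ/3 − 2πk/3) for k = 0, 1, 2 gives y = 6.158315, -1.379245, -4.779070.
λ_k = y_k + 0.666667 gives λ = 6.8250, -0.7126, -4.1124 (check: the sum is 2.0000 = tr M).

Hence λ_max = 6.8250 and λ_min = -4.1124.


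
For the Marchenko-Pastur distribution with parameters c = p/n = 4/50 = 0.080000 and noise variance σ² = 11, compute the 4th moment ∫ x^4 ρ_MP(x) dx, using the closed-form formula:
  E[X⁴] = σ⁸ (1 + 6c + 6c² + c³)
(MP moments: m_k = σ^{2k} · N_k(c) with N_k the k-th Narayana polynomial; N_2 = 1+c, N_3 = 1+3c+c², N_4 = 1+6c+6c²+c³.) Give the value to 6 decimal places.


E[X⁴] = σ⁸ (1 + 6c + 6c² + c³) (fourth MP moment). With σ² = 11 (so σ⁸ = 14641) and c = 4/50 = 0.080000: E[X⁴] = 14641 · (1 + 6·0.080000 + 6·(0.080000)² + (0.080000)³) = 14641 · 1.518912.

So E[X^4] = 22238.390592.


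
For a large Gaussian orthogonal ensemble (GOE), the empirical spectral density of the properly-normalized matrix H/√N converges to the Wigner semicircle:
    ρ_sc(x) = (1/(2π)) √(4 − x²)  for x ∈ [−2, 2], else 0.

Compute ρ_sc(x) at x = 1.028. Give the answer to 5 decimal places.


ρ_sc(x) = (1/(2π)) √(4 − x²). With x = 1.028:
  4 − x² = 4 − (1.028)² = 4 − 1.056784 = 2.943216.
  √(4 − x²) = 1.715580.
  1/(2π) = 0.159155.
  ρ_sc(1.028) = 0.159155 · 1.715580 = 0.273043.

Rounded to 5 decimal places: ρ_sc(1.028) ≈ 0.27304.


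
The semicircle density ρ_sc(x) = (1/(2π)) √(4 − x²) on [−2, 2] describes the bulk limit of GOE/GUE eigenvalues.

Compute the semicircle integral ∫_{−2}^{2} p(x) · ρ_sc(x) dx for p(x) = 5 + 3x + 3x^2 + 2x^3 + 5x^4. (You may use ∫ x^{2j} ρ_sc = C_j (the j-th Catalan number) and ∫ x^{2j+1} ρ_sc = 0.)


Write p(x) = Σ a_i x^i, split into monomials and integrate each against ρ_sc separately.
Using ∫ x^{2j} ρ_sc = C_j = (1/(j+1)) C(2j, j) (Catalan numbers) and ∫ x^{2j+1} ρ_sc = 0 (odd monomials vanish by symmetry):
  i = 0 (even): a_0 · C_{0} = 5 · 1 = 5
  i = 1 (odd): ∫ x^1 ρ_sc = 0 (vanishes)
  i = 2 (even): a_2 · C_{1} = 3 · 1 = 3
  i = 3 (odd): ∫ x^3 ρ_sc = 0 (vanishes)
  i = 4 (even): a_4 · C_{2} = 5 · 2 = 10

Summing the contributions: ∫_{−2}^{2} p(x) ρ_sc(x) dx = 5 + 3 + 10 = 18.


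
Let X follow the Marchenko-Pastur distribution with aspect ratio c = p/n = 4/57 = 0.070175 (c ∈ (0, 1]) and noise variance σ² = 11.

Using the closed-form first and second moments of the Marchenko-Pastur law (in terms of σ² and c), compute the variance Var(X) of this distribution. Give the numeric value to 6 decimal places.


Recall the MP moments m_1 = E[X] = σ² and m_2 = E[X²] = σ⁴ (1 + c).
m_1 = E[X] = σ² = 11, so m_1² = 121.
m_2 = E[X²] = σ⁴ (1 + c) = 121 · (1 + 0.070175) = 121 · 1.070175 = 129.491228.
(Note m_2 − m_1² simplifies to c · σ⁴ = 0.070175 · 121.)

Var(X) = m_2 − m_1² = 129.491228 − 121 = 8.491228.


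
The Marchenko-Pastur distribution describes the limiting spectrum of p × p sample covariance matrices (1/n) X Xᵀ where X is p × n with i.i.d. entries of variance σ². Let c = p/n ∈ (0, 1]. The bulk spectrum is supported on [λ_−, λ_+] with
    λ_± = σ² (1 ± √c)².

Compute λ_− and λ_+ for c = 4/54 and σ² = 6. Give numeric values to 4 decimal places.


c = 4/54 = 0.074074; √c = 0.272166.
λ_− = σ² (1 − √c)² = 6 · (1 − 0.272166)² = 6 · (0.727834)² = 3.178458.
λ_+ = σ² (1 + √c)² = 6 · (1 + 0.272166)² = 6 · (1.272166)² = 9.710431.

Rounded to 4 decimal places: λ_− ≈ 3.1785, λ_+ ≈ 9.7104.


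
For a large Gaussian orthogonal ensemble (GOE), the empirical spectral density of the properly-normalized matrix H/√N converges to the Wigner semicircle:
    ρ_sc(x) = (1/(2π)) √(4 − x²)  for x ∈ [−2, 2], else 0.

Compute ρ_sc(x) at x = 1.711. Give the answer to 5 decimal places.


ρ_sc(x) = (1/(2π)) √(4 − x²). With x = 1.711:
  4 − x² = 4 − (1.711)² = 4 − 2.927521 = 1.072479.
  √(4 − x²) = 1.035606.
  1/(2π) = 0.159155.
  ρ_sc(1.711) = 0.159155 · 1.035606 = 0.164822.

Rounded to 5 decimal places: ρ_sc(1.711) ≈ 0.16482.


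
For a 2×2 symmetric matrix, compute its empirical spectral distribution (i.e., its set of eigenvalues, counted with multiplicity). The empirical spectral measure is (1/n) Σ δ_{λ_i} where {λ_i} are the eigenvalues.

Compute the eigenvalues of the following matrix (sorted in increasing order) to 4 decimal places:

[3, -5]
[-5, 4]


Since M is real symmetric, both eigenvalues are real; they are the roots of det(λI − M) = λ² − (tr M) λ + det M.
tr M = 3 + 4 = 7.
det M = 3·4 − (-5)² = 12 − 25 = -13.
Characteristic polynomial: λ² − 7λ − 13 = 0.
Discriminant Δ = (tr M)² − 4·det M = 49 − (-52) = 101; √Δ = 10.049876.
λ = (tr M ± √Δ)/2 = (7 ± 10.049876)/2, giving (tr M − √Δ)/2 = -1.5249 and (tr M + √Δ)/2 = 8.5249.

Eigenvalues sorted in increasing order: [-1.5249, 8.5249].


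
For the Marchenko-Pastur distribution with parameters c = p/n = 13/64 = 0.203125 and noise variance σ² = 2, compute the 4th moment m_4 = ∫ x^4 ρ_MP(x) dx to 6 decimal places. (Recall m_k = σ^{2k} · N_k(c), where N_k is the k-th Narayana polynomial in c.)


E[X⁴] = σ⁸ (1 + 6c + 6c² + c³) (fourth MP moment). With σ² = 2 (so σ⁸ = 16) and c = 13/64 = 0.203125: E[X⁴] = 16 · (1 + 6·0.203125 + 6·(0.203125)² + (0.203125)³) = 16 · 2.474689.

So E[X^4] = 39.595032.


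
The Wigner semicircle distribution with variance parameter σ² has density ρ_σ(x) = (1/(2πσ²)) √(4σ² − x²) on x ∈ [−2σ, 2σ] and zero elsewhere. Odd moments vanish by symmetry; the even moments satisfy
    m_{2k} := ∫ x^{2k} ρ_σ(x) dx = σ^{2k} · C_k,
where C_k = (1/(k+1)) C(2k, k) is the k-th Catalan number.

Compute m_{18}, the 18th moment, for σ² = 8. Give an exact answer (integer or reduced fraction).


By the scaled semicircle moment identity, m_{2k} = σ^{2k} · C_k with k = 9.
C_9 = (1/(k+1)) · C(2k, k) = (1/10) · C(18, 9) = (1/10) · 48620 = 4862.
σ^{2k} = (σ²)^k = (8)^9 = 134217728.

Therefore m_{18} = σ^{18} · C_9 = 134217728 · 4862 = 652566593536.


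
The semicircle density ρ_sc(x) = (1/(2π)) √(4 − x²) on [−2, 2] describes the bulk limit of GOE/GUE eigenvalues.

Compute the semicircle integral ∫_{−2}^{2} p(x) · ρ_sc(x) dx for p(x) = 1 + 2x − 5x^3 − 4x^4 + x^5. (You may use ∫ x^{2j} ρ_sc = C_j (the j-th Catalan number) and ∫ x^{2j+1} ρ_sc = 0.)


Write p(x) = Σ a_i x^i, split into monomials and integrate each against ρ_sc separately.
Using ∫ x^{2j} ρ_sc = C_j = (1/(j+1)) C(2j, j) (Catalan numbers) and ∫ x^{2j+1} ρ_sc = 0 (odd monomials vanish by symmetry):
  i = 0 (even): a_0 · C_{0} = 1 · 1 = 1
  i = 1 (odd): ∫ x^1 ρ_sc = 0 (vanishes)
  i = 3 (odd): ∫ x^3 ρ_sc = 0 (vanishes)
  i = 4 (even): a_4 · C_{2} = -4 · 2 = -8
  i = 5 (odd): ∫ x^5 ρ_sc = 0 (vanishes)

Summing the contributions: ∫_{−2}^{2} p(x) ρ_sc(x) dx = 1 + (-8) = -7.


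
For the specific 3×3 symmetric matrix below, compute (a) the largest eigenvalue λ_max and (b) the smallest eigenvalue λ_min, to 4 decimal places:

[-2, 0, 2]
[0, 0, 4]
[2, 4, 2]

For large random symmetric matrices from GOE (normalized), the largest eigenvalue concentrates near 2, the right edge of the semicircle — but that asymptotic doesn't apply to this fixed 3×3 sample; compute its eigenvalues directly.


Since M is real symmetric, all three eigenvalues are real; they are the roots of det(λI − M) = λ³ − (tr M) λ² + s λ − det M, where s is the sum of the principal 2×2 minors.
tr M = -2 + 0 + 2 = 0.
s = ((-2)·0 − 0²) + ((-2)·2 − 2²) + (0·2 − 4²) = 0 + (-8) + (-16) = -24.
det M (expand along row 1) = (-2)·(-16) − 0·(-8) + 2·0 = 32.
Characteristic polynomial: λ³ − 24λ − 32 = 0.
Substitute λ = y + (tr M)/3 = y + 0.000000 to remove the quadratic term: y³ + p·y + q = 0 with p = s − (tr M)²/3 = -24.000000 and q = −2(tr M)³/27 + (tr M)·s/3 − det M = -32.000000.
Three real roots ⇒ use the trigonometric (Viète) form: r = 2√(−p/3) = 5.656854, φ = arccos(3q/(p·r)) = arccos(0.707107) = 0.785398 rad.
y_k = r·cos(φ/3 − 2πk/3) for k = 0, 1, 2 gives y = 5.464102, -1.464102, -4.000000.
λ_k = y_k + 0.000000 gives λ = 5.4641, -1.4641, -4.0000 (check: the sum is 0.0000 = tr M).

Hence λ_max = 5.4641 and λ_min = -4.0000.


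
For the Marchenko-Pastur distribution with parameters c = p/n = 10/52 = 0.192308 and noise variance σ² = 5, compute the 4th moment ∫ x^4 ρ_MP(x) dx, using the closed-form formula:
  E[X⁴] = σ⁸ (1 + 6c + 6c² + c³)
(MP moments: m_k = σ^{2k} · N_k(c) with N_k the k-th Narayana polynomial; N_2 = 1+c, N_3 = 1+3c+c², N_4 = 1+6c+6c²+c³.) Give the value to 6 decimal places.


E[X⁴] = σ⁸ (1 + 6c + 6c² + c³) (fourth MP moment). With σ² = 5 (so σ⁸ = 625) and c = 10/52 = 0.192308: E[X⁴] = 625 · (1 + 6·0.192308 + 6·(0.192308)² + (0.192308)³) = 625 · 2.382852.

So E[X^4] = 1489.282260.


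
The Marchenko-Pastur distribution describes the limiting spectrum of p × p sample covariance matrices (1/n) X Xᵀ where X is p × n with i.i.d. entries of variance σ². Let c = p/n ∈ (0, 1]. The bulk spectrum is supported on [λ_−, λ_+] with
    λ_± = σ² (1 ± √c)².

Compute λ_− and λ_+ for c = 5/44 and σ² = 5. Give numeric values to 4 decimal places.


c = 5/44 = 0.113636; √c = 0.337100.
λ_− = σ² (1 − √c)² = 5 · (1 − 0.337100)² = 5 · (0.662900)² = 2.197183.
λ_+ = σ² (1 + √c)² = 5 · (1 + 0.337100)² = 5 · (1.337100)² = 8.939181.

Rounded to 4 decimal places: λ_− ≈ 2.1972, λ_+ ≈ 8.9392.


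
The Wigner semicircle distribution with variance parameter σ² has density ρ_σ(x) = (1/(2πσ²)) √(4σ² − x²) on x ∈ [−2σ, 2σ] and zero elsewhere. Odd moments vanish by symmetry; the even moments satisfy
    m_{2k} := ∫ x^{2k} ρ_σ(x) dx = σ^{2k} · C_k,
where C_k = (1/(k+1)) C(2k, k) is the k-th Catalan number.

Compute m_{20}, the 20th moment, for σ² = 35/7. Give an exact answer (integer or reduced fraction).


By the scaled semicircle moment identity, m_{2k} = σ^{2k} · C_k with k = 10.
C_10 = (1/(k+1)) · C(2k, k) = (1/11) · C(20, 10) = (1/11) · 184756 = 16796.
σ^{2k} = (σ²)^k = (35/7)^10 = 9765625.

Therefore m_{20} = σ^{20} · C_10 = 9765625 · 16796 = 164023437500.


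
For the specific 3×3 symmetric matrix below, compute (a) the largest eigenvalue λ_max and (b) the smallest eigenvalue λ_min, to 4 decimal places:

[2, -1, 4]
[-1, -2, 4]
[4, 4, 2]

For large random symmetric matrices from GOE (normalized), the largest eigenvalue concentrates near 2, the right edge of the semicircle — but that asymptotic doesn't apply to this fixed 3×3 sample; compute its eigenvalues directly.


Since M is real symmetric, all three eigenvalues are real; they are the roots of det(λI − M) = λ³ − (tr M) λ² + s λ − det M, where s is the sum of the principal 2×2 minors.
tr M = 2 + (-2) + 2 = 2.
s = (2·(-2) − (-1)²) + (2·2 − 4²) + ((-2)·2 − 4²) = -5 + (-12) + (-20) = -37.
det M (expand along row 1) = 2·(-20) − (-1)·(-18) + 4·4 = -42.
Characteristic polynomial: λ³ − 2λ² − 37λ + 42 = 0.
Substitute λ = y + (tr M)/3 = y + 0.666667 to remove the quadratic term: y³ + p·y + q = 0 with p = s − (tr M)²/3 = -38.333333 and q = −2(tr M)³/27 + (tr M)·s/3 − det M = 16.740741.
Three real roots ⇒ use the trigonometric (Viète) form: r = 2√(−p/3) = 7.149204, φ = arccos(3q/(p·r)) = arccos(-0.183257) = 1.755095 rad.
y_k = r·cos(φ/3 − 2πk/3) for k = 0, 1, 2 gives y = 5.960252, 0.438921, -6.399173.
λ_k = y_k + 0.666667 gives λ = 6.6269, 1.1056, -5.7325 (check: the sum is 2.0000 = tr M).

Hence λ_max = 6.6269 and λ_min = -5.7325.


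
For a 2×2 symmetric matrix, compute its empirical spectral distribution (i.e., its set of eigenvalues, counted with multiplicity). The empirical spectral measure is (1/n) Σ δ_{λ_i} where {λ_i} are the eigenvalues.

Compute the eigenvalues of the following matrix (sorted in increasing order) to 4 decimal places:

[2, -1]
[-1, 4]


Since M is real symmetric, both eigenvalues are real; they are the roots of det(λI − M) = λ² − (tr M) λ + det M.
tr M = 2 + 4 = 6.
det M = 2·4 − (-1)² = 8 − 1 = 7.
Characteristic polynomial: λ² − 6λ + 7 = 0.
Discriminant Δ = (tr M)² − 4·det M = 36 − 28 = 8; √Δ = 2.828427.
λ = (tr M ± √Δ)/2 = (6 ± 2.828427)/2, giving (tr M − √Δ)/2 = 1.5858 and (tr M + √Δ)/2 = 4.4142.

Eigenvalues sorted in increasing order: [1.5858, 4.4142].
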